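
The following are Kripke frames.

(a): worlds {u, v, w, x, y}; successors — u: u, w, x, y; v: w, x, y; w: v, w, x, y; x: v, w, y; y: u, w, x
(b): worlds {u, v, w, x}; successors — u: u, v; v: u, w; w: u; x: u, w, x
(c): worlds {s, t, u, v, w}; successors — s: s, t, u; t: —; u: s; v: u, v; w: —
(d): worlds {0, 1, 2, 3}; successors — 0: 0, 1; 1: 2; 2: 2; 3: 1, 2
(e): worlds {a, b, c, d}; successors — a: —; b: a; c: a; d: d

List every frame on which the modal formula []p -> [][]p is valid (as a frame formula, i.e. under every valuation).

(e)

Frame correspondent (Sahlqvist): forall x forall y forall z (Rxy & Ryz -> Rxz) — i.e. transitivity.
(a): fails — Rxw and Rwx but not Rxx.
(b): fails — Ruv and Rvw but not Ruw.
(c): fails — Rus and Rsu but not Ruu.
(d): fails — R01 and R12 but not R02.
(e): ✓.
Valid on: (e).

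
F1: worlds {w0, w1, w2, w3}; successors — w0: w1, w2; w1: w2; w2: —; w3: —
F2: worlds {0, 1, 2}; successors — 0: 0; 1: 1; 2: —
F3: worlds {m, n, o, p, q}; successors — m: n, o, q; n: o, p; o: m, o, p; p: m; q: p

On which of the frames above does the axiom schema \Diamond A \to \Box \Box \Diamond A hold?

F2

This is the axiom for a generalized confluence (Geach) condition; its first-order frame correspondent is \forall x \forall y \forall z ((xRy \wedge x R^2 z) \to \exists w (y = w \wedge zRw)).
F1: fails — w0Rw1, w0R²w2 but no w with w1=w and w2Rw.
F2: ✓.
F3: fails — mRn, mR²o but no w with n=w and oRw.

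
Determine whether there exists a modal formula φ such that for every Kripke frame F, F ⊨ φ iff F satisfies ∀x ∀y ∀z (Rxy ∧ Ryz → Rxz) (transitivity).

Definable; □p → □□p defines it

Yes: it is transitivity, defined by the 4 schema □p → □□p.
Suppose □p→□□p is valid. Take Rxy, Ryz and set V(p)={w : Rxw}. Then □p at x, so □□p at x, so □p at y, so p at z, i.e. Rxz.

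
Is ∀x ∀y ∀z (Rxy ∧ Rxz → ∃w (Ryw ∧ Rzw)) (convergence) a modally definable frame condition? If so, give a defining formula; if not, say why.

The condition is convergence. A defining modal formula is ◇□r → □◇r.

Yes — defined by ◇□r → □◇r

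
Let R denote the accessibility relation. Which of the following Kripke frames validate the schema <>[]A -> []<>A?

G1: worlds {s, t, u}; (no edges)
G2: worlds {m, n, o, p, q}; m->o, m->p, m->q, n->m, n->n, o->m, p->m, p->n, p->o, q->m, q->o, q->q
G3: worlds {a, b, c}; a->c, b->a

This is the axiom for convergence; its first-order frame correspondent is forall x forall y forall z (Rxy & Rxz -> exists w (Ryw & Rzw)).
G1: satisfies the condition.
G2: fails — Rnn and Rnm but n and m have no common successor.
G3: fails — Rac and Rac but c and c have no common successor.
Valid on: G1.

G1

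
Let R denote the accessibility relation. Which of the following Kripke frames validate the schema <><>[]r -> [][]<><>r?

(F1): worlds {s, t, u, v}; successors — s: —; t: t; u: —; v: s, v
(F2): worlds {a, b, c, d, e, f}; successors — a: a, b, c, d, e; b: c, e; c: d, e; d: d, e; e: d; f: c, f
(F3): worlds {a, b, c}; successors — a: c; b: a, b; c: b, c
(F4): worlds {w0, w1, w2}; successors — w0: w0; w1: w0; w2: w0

The schema corresponds to a generalized confluence (Geach) condition: forall x forall y forall z ((x R^2 y & x R^2 z) -> exists w (yRw & z R^2 w)).
(F1): fails — vR²s, vR²s but no w with sRw and sR²w.
(F2): fails — fR²f, fR²c but no w with fRw and cR²w.
(F3): holds.
(F4): holds.

(F3), (F4)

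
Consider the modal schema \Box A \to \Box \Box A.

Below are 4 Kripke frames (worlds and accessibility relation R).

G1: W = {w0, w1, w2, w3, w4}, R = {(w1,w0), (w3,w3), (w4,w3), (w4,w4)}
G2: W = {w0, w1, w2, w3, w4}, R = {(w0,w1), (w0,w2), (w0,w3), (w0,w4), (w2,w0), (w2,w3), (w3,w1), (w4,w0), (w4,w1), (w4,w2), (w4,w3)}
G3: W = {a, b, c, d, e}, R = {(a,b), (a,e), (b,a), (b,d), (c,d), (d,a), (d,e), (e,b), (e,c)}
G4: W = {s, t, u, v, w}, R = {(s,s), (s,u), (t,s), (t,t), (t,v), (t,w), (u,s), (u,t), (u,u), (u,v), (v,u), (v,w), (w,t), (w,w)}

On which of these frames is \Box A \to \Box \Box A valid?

The schema corresponds to transitivity: \forall x \forall y \forall z (Rxy \wedge Ryz \to Rxz).
G1: condition met.
G2: fails — Rw0w4 and Rw4w0 but not Rw0w0.
G3: fails — Reb and Rba but not Rea.
G4: fails — Ruv and Rvw but not Ruw.
Valid on: G1.

G1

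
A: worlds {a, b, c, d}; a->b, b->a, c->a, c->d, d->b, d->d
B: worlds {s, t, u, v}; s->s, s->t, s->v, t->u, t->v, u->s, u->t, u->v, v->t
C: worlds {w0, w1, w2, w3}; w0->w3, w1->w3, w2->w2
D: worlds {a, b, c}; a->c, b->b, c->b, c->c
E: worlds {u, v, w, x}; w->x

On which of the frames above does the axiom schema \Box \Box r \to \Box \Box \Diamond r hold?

C, D, E

Frame correspondent (Sahlqvist): \forall x \forall z (x R^2 z \to \exists w (x R^2 w \wedge zRw)) — i.e. a generalized confluence (Geach) condition.
A: fails — aR²a but no w with aR²w and aRw.
B: fails — vR²v but no w with vR²w and vRw.
C: holds.
D: holds.
E: holds.
Valid on: C, D, E.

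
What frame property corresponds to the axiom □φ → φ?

Reflexivity

Suppose □φ→φ is valid. At any x set V(φ)={w : Rxw}. Then □φ holds at x, so φ holds at x, i.e. Rxx.
The converse is a direct semantic check.
Frame condition: ∀x Rxx.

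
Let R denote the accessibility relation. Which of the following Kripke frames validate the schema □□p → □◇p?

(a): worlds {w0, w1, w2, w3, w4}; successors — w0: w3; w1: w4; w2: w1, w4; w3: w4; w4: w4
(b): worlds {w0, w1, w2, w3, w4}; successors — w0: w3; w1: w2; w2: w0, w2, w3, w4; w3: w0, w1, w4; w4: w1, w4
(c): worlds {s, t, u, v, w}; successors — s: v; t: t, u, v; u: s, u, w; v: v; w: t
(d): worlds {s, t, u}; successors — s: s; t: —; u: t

(a), (b), (c)

This is the axiom for a generalized confluence (Geach) condition; its first-order frame correspondent is ∀x ∀z (xRz → ∃w (xR²w ∧ zRw)).
(a): condition met.
(b): condition met.
(c): condition met.
(d): fails — uRt but no w with uR²w and tRw.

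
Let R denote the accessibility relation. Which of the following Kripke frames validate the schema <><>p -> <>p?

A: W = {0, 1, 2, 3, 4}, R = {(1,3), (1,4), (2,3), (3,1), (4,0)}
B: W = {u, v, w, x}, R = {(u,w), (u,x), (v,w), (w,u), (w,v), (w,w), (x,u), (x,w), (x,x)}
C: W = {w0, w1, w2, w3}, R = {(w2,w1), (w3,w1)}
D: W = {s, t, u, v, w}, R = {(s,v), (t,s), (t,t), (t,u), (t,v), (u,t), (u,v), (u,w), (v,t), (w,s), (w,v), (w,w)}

C

The schema corresponds to transitivity: forall x forall y forall z (Rxy & Ryz -> Rxz).
A: fails — R31 and R14 but not R34.
B: fails — Rxw and Rwv but not Rxv.
C: holds.
D: fails — Ruw and Rws but not Rus.
Valid on: C.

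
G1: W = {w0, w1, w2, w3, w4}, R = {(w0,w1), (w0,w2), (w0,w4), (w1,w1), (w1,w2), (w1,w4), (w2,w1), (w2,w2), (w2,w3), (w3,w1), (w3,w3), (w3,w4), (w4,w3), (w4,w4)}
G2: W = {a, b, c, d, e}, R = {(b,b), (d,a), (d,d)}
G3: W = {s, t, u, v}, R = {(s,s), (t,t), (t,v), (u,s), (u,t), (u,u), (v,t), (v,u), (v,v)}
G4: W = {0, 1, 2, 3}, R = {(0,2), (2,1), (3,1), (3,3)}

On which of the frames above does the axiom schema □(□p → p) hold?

G1, G3

The schema corresponds to shift-reflexivity: ∀x ∀y (Rxy → Ryy).
G1: ✓.
G2: fails — Rda but not Raa.
G3: ✓.
G4: fails — R21 but not R11.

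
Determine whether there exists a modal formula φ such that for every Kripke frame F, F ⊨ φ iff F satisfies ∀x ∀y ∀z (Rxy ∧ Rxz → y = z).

Yes: it is partial functionality, defined by the CD schema ◇r → □r.
Suppose ◇r→□r is valid. Take Rxy, Rxz and set V(r)={y}. Then ◇r at x, so □r at x, so r at z, i.e. z=y.

Definable; ◇r → □r defines it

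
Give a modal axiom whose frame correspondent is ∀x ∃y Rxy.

The condition is seriality. The D schema □s → ◇s defines it.
Suppose □s→◇s is valid. At any x set V(s)=W. Then □s at x, so ◇s at x, so x has a successor.

□s → ◇s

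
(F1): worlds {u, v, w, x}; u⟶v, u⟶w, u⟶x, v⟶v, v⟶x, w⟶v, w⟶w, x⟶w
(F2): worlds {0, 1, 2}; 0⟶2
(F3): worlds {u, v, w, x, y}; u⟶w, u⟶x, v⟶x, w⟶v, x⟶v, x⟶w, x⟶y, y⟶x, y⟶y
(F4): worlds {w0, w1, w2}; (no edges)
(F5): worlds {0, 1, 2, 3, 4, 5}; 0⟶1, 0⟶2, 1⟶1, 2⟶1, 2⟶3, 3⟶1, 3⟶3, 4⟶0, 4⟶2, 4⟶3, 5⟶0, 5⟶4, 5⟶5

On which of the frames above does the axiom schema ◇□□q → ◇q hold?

(F1), (F4)

The schema corresponds to a generalized confluence (Geach) condition: ∀x ∀y (xRy → ∃w (yR²w ∧ xRw)).
(F1): ✓.
(F2): fails — 0R2 but no w with 2R²w and 0Rw.
(F3): fails — xRw but no t with wR²t and xRt.
(F4): ✓.
(F5): fails — 5R0 but no w with 0R²w and 5Rw.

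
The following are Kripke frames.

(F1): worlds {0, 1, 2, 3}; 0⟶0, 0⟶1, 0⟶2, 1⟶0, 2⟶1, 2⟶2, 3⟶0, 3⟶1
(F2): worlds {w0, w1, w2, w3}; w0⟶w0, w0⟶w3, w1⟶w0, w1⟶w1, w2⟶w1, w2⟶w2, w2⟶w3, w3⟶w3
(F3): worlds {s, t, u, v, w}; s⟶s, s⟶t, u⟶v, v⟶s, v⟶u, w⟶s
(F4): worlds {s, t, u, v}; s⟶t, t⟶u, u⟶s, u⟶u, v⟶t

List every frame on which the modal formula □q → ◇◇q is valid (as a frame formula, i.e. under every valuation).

Frame correspondent (Sahlqvist): ∀x ∃w (xRw ∧ xR²w) — i.e. a generalized confluence (Geach) condition.
(F1): ✓.
(F2): ✓.
(F3): fails — at t but no w* with tRw* and tR²w*.
(F4): fails — at s but no w with sRw and sR²w.

(F1), (F2)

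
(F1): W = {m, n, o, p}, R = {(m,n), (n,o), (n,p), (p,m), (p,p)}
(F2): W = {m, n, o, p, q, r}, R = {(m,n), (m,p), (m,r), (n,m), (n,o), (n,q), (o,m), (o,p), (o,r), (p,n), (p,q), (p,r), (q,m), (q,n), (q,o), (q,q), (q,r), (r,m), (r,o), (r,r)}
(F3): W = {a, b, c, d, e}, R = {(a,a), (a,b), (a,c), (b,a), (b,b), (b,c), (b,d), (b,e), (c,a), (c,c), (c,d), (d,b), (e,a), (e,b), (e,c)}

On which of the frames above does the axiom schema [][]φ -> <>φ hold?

(F2), (F3)

This is the axiom for a generalized confluence (Geach) condition; its first-order frame correspondent is forall x exists w (x R^2 w & xRw).
(F1): fails — at m but no w with mR²w and mRw.
(F2): ✓.
(F3): ✓.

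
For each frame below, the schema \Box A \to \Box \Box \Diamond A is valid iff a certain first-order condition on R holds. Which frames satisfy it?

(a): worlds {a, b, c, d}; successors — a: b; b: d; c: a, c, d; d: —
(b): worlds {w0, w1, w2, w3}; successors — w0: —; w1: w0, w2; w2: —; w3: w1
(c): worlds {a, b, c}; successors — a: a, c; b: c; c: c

(c)

The schema corresponds to a generalized confluence (Geach) condition: \forall x \forall z (x R^2 z \to \exists w (xRw \wedge zRw)).
(a): fails — aR²d but no w with aRw and dRw.
(b): fails — w3R²w0 but no w with w3Rw and w0Rw.
(c): holds.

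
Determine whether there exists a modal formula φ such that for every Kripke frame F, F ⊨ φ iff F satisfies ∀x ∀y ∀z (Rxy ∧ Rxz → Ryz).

Yes — defined by ◇q → □◇q

This is a Sahlqvist condition; the 5 axiom ◇q → □◇q defines it.
Suppose ◇q→□◇q is valid. Take Rxy, Rxz and set V(q)={y}. Then ◇q at x, so □◇q at x, so ◇q at z, so some w with Rzw has q; w=y, i.e. Rzy. By symmetry of the argument, Ryz.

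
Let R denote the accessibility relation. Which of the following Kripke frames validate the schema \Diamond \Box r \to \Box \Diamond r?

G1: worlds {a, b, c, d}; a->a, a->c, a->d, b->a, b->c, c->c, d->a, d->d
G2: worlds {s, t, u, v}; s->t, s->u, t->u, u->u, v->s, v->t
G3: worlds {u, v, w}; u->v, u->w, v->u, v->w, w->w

The schema corresponds to convergence: \forall x \forall y \forall z (Rxy \wedge Rxz \to \exists w (Ryw \wedge Rzw)).
G1: fails — Rac and Rad but c and d have no common successor.
G2: satisfies the condition.
G3: satisfies the condition.
Valid on: G2, G3.

G2, G3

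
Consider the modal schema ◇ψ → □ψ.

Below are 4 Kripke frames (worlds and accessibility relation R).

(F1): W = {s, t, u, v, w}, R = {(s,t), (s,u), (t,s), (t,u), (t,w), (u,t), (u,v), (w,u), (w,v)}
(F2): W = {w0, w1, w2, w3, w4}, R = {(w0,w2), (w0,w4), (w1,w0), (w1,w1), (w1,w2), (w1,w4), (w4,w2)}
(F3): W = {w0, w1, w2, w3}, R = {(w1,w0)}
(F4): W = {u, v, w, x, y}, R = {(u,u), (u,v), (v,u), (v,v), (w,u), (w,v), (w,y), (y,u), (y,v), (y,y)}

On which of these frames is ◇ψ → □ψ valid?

(F3)

The schema corresponds to partial functionality: ∀x ∀y ∀z (Rxy ∧ Rxz → y = z).
(F1): fails — s sees both t and u.
(F2): fails — w0 sees both w2 and w4.
(F3): condition met.
(F4): fails — u sees both u and v.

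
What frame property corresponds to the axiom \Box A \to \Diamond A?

Suppose □A→◇A is valid. At any x set V(A)=W. Then □A at x, so ◇A at x, so x has a successor.

Seriality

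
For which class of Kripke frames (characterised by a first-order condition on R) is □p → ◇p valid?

Seriality

Suppose □p→◇p is valid. At any x set V(p)=W. Then □p at x, so ◇p at x, so x has a successor.
Conversely, any frame satisfying ∀x ∃y Rxy validates the schema.
Frame condition: ∀x ∃y Rxy.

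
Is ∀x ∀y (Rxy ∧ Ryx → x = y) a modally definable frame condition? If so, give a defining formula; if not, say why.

Not modally definable

Any modally definable frame class is closed under surjective bounded morphisms.
The 6-cycle (worlds w0,w1,w2,w3,w4,w5 with w0→w1→w2→w3→w4→w5→w0) is antisymmetric. Sending even-indexed worlds to • and odd-indexed worlds to ∘ is a surjective bounded morphism onto the two-world frame with •↔∘, which is not antisymmetric.
So no modal formula (or set of formulas) defines exactly the antisymmetric frames.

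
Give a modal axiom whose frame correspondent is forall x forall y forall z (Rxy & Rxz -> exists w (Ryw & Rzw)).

The condition is convergence. The .2 schema ◇□r → □◇r defines it.

◇□r → □◇r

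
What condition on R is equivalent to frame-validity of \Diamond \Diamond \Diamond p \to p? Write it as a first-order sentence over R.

This is a Sahlqvist (Geach-type) schema ◇^3□^0p → □^0◇^0p.
Minimal-valuation argument: fix x; take any y with xR^3y and any z with xR^0z. Set V(p) to the set of worlds R-reachable from y in exactly 0 steps. Then □^0p holds at y, so the antecedent holds at x; validity forces ◇^0p at z, giving a w with zR^0w and yR^0w.
First-order correspondent: \forall x \forall y (x R^3 y \to \exists w (y = w \wedge x = w)).

\forall x \forall y (x R^3 y \to \exists w (y = w \wedge x = w))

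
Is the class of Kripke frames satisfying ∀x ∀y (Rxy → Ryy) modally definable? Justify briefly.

Yes — defined by □(□q → q)

Yes: it is shift-reflexivity, defined by the T□ schema □(□q → q).
Suppose □(□q→q) is valid. Take Rxy and set V(q)={w : Ryw}. Then at y, □q holds; since □(□q→q) at x, □q→q at y, so q at y, i.e. Ryy.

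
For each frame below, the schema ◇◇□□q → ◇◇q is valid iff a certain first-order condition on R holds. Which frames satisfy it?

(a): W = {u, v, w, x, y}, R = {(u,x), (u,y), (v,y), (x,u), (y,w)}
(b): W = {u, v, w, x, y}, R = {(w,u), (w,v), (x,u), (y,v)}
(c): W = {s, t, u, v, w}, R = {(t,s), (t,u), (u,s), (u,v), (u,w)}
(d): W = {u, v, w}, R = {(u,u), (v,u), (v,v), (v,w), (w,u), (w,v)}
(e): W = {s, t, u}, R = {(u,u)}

(b), (d), (e)

Frame correspondent (Sahlqvist): ∀x ∀y (xR²y → ∃w (yR²w ∧ xR²w)) — i.e. a generalized confluence (Geach) condition.
(a): fails — uR²w but no t with wR²t and uR²t.
(b): ✓.
(c): fails — tR²s but no w* with sR²w* and tR²w*.
(d): ✓.
(e): ✓.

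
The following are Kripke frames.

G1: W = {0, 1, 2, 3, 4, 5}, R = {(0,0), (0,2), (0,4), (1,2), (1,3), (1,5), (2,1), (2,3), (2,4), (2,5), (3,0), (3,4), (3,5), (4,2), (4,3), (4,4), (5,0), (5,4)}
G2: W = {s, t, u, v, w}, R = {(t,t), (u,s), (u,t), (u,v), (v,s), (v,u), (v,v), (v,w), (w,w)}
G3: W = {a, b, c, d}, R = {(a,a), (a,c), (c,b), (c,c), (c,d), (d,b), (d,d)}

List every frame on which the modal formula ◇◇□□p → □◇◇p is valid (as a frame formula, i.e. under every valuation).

G1

The schema corresponds to a generalized confluence (Geach) condition: ∀x ∀y ∀z ((xR²y ∧ xRz) → ∃w (yR²w ∧ zR²w)).
G1: condition met.
G2: fails — uR²s, uRs but no w* with sR²w* and sR²w*.
G3: fails — aR²b, aRa but no w with bR²w and aR²w.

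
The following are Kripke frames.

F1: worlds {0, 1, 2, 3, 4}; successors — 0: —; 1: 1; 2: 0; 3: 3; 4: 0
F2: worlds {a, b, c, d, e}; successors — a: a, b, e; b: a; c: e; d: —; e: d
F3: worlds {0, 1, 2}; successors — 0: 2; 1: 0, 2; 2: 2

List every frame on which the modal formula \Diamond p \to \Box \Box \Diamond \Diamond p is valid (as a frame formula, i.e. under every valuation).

Frame correspondent (Sahlqvist): \forall x \forall y \forall z ((xRy \wedge x R^2 z) \to \exists w (y = w \wedge z R^2 w)) — i.e. a generalized confluence (Geach) condition.
F1: holds.
F2: fails — aRa, aR²d but no w with a=w and dR²w.
F3: fails — 1R0, 1R²2 but no w with 0=w and 2R²w.
Valid on: F1.

F1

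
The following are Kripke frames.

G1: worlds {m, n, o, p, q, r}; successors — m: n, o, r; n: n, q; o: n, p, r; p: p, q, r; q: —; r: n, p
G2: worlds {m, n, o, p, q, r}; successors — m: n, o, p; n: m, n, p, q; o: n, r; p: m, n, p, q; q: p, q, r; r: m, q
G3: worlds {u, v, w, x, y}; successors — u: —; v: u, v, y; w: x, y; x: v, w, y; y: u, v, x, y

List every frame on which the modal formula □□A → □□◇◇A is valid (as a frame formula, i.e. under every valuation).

G2

Frame correspondent (Sahlqvist): ∀x ∀z (xR²z → ∃w (xR²w ∧ zR²w)) — i.e. a generalized confluence (Geach) condition.
G1: fails — mR²q but no w with mR²w and qR²w.
G2: condition met.
G3: fails — vR²u but no t with vR²t and uR²t.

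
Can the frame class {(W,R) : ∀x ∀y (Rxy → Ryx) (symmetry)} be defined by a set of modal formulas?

This is a Sahlqvist condition; the B axiom r → □◇r defines it.
Suppose r→□◇r is valid. Take Rxy and set V(r)={x}. Then r at x, so □◇r at x, so ◇r at y, so some z with Ryz has r; z=x, i.e. Ryx.

Yes, by r → □◇r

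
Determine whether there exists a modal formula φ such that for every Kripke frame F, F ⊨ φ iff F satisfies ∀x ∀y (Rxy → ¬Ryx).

No — not modally definable

Any modally definable frame class is closed under surjective bounded morphisms.
The 3-cycle (worlds s,t,u with s→t→u→s) is asymmetric. Mapping every world to a single reflexive point • is a surjective bounded morphism, and the reflexive point is not asymmetric (R•• but asymmetry requires ¬R••).
Hence asymmetry is not modally definable.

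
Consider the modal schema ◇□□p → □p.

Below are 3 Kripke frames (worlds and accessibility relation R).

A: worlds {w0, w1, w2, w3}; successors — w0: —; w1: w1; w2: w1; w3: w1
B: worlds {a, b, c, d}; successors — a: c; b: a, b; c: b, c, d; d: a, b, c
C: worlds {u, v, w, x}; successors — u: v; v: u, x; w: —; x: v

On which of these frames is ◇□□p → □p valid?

A, C

The schema corresponds to a generalized confluence (Geach) condition: ∀x ∀y ∀z ((xRy ∧ xRz) → ∃w (yR²w ∧ z = w)).
A: condition met.
B: fails — bRa, bRa but no w with aR²w and a=w.
C: condition met.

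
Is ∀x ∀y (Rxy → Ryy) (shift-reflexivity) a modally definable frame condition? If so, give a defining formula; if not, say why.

Yes: it is shift-reflexivity, defined by the T□ schema □(□q → q).

Definable; □(□q → q) defines it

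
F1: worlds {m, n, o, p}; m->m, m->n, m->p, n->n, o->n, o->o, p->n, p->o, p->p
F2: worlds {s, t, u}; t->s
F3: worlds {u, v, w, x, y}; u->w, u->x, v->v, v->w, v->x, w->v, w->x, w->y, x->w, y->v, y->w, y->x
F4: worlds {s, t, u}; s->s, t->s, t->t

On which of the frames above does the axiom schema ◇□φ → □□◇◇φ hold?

The schema corresponds to a generalized confluence (Geach) condition: ∀x ∀y ∀z ((xRy ∧ xR²z) → ∃w (yRw ∧ zR²w)).
F1: holds.
F2: holds.
F3: fails — uRx, uR²x but no t with xRt and xR²t.
F4: holds.

F1, F2, F4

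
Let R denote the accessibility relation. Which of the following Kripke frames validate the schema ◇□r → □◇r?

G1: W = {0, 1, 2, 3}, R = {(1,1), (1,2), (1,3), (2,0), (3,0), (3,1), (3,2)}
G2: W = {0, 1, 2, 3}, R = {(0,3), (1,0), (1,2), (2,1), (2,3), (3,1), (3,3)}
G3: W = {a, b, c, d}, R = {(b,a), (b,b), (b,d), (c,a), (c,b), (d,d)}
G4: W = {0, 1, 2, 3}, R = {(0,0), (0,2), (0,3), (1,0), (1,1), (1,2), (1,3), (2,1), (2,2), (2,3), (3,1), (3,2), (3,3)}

This is the axiom for convergence; its first-order frame correspondent is ∀x ∀y ∀z (Rxy ∧ Rxz → ∃w (Ryw ∧ Rzw)).
G1: fails — R12 and R11 but 2 and 1 have no common successor.
G2: fails — R23 and R21 but 3 and 1 have no common successor.
G3: fails — Rbb and Rba but b and a have no common successor.
G4: holds.

G4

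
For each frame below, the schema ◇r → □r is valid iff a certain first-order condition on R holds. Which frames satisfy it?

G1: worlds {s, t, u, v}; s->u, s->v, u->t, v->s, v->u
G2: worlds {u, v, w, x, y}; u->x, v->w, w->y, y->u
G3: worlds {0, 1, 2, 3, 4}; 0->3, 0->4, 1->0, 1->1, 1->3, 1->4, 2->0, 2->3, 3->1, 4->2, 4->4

G2

Frame correspondent (Sahlqvist): ∀x ∀y ∀z (Rxy ∧ Rxz → y = z) — i.e. partial functionality.
G1: fails — s sees both u and v.
G2: holds.
G3: fails — 0 sees both 3 and 4.
Valid on: G2.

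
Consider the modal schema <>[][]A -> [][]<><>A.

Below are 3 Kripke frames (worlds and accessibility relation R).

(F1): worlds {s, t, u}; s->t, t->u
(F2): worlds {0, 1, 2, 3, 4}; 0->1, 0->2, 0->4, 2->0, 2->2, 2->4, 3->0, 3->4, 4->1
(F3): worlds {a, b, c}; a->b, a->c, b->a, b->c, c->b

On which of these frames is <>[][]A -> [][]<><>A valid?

(F3)

The schema corresponds to a generalized confluence (Geach) condition: forall x forall y forall z ((xRy & x R^2 z) -> exists w (y R^2 w & z R^2 w)).
(F1): fails — sRt, sR²u but no w with tR²w and uR²w.
(F2): fails — 0R1, 0R²0 but no w with 1R²w and 0R²w.
(F3): ✓.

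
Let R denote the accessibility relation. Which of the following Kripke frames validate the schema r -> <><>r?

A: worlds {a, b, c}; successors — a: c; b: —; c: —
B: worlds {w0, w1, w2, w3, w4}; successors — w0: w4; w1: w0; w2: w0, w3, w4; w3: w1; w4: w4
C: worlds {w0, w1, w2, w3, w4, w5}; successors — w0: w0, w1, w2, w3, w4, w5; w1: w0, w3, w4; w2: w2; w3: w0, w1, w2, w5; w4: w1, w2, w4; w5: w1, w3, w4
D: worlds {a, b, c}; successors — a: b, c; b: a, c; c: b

The schema corresponds to a generalized confluence (Geach) condition: forall x exists w (x = w & x R^2 w).
A: fails — at a but no w with a=w and aR²w.
B: fails — at w0 but no w with w0=w and w0R²w.
C: condition met.
D: condition met.
Valid on: C, D.

C, D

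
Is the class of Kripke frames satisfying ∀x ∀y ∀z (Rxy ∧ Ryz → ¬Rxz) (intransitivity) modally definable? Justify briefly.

Not definable by any modal formula

Any modally definable frame class is closed under surjective bounded morphisms.
The 7-cycle (worlds 0,1,2,3,4,5,6 with 0→1→2→3→4→5→6→0) is intransitive. Mapping every world to a single reflexive point • is a surjective bounded morphism; the reflexive point is not intransitive (R••∧R•• but R••).
So no modal formula (or set of formulas) defines exactly the intransitive frames.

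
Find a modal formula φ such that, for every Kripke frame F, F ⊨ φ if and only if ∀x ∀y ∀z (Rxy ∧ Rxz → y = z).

A defining formula is ◇s → □s (the CD axiom).
Suppose ◇s→□s is valid. Take Rxy, Rxz and set V(s)={y}. Then ◇s at x, so □s at x, so s at z, i.e. z=y.

◇s → □s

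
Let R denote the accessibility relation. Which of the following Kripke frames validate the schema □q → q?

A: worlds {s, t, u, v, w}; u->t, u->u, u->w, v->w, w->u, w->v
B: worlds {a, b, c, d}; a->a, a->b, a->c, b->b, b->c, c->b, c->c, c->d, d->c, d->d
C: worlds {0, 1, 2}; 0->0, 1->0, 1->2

This is the axiom for reflexivity; its first-order frame correspondent is ∀x Rxx.
A: fails — world s does not see itself.
B: condition met.
C: fails — world 1 does not see itself.
Valid on: B.

B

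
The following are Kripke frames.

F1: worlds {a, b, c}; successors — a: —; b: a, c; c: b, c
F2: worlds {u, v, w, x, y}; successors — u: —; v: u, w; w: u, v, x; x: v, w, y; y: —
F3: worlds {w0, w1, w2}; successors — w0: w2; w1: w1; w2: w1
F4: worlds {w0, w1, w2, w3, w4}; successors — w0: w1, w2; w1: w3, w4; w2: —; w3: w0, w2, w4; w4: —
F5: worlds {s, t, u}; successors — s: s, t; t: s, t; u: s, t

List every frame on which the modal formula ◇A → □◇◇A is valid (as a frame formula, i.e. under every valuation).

F5

The schema corresponds to a generalized confluence (Geach) condition: ∀x ∀y ∀z ((xRy ∧ xRz) → ∃w (y = w ∧ zR²w)).
F1: fails — bRa, bRa but no w with a=w and aR²w.
F2: fails — vRu, vRu but no t with u=t and uR²t.
F3: fails — w0Rw2, w0Rw2 but no w with w2=w and w2R²w.
F4: fails — w0Rw1, w0Rw1 but no w with w1=w and w1R²w.
F5: holds.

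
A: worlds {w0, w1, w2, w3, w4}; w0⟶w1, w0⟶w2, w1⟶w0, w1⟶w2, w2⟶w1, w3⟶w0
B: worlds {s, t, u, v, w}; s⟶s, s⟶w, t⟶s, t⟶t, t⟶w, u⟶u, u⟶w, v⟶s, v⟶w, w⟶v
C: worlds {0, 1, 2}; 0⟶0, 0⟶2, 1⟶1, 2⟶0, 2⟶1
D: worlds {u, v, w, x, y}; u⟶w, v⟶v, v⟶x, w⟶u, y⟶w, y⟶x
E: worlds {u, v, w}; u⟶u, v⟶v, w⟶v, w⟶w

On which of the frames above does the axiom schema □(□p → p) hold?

This is the axiom for shift-reflexivity; its first-order frame correspondent is ∀x ∀y (Rxy → Ryy).
A: fails — Rw1w2 but not Rw2w2.
B: fails — Ruw but not Rww.
C: fails — R02 but not R22.
D: fails — Ryx but not Rxx.
E: ✓.

E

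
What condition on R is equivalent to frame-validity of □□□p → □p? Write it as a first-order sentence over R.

This is a Sahlqvist (Geach-type) schema ◇^0□^3p → □^1◇^0p.
Minimal-valuation argument: fix x; take any y with xR^0y and any z with xR^1z. Set V(p) to the set of worlds R-reachable from y in exactly 3 steps. Then □^3p holds at y, so the antecedent holds at x; validity forces ◇^0p at z, giving a w with zR^0w and yR^3w.
First-order correspondent: ∀x ∀z (xRz → ∃w (xR³w ∧ z = w)).

∀x ∀z (xRz → ∃w (xR³w ∧ z = w))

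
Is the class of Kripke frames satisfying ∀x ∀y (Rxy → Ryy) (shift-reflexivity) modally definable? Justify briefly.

Yes — defined by □(□r → r)

This is a Sahlqvist condition; the T□ axiom □(□r → r) defines it.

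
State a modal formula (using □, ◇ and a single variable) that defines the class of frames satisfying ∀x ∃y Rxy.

The condition is seriality. The D schema □s → ◇s defines it.
Suppose □s→◇s is valid. At any x set V(s)=W. Then □s at x, so ◇s at x, so x has a successor.

□s → ◇s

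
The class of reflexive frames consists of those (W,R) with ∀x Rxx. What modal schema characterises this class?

The condition is reflexivity. The T schema □s → s defines it.
Suppose □s→s is valid. At any x set V(s)={w : Rxw}. Then □s holds at x, so s holds at x, i.e. Rxx.

□s → s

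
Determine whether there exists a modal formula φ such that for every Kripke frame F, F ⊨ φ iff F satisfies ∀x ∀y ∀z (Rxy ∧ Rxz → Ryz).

This is a Sahlqvist condition; the 5 axiom ◇p → □◇p defines it.
Suppose ◇p→□◇p is valid. Take Rxy, Rxz and set V(p)={y}. Then ◇p at x, so □◇p at x, so ◇p at z, so some w with Rzw has p; w=y, i.e. Rzy. By symmetry of the argument, Ryz.

Definable; ◇p → □◇p defines it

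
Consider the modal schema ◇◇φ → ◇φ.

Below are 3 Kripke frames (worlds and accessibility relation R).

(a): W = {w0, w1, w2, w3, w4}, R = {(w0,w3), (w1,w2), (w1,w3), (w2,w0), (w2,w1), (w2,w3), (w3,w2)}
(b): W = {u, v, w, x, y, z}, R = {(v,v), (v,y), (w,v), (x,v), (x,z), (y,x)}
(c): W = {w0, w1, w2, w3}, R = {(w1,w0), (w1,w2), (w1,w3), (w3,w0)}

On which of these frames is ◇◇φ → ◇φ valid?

(c)

This is the axiom for transitivity; its first-order frame correspondent is ∀x ∀y ∀z (Rxy ∧ Ryz → Rxz).
(a): fails — Rw1w2 and Rw2w1 but not Rw1w1.
(b): fails — Ryx and Rxv but not Ryv.
(c): satisfies the condition.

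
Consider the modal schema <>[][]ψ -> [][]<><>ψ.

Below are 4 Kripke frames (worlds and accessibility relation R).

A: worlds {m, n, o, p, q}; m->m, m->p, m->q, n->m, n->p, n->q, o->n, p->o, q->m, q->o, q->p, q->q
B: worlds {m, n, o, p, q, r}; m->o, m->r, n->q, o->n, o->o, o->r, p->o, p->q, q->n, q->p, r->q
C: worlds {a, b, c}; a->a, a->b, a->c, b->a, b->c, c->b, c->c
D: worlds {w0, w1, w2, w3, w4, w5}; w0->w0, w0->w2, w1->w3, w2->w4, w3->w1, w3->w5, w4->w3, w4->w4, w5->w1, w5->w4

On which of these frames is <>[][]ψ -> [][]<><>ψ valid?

Frame correspondent (Sahlqvist): forall x forall y forall z ((xRy & x R^2 z) -> exists w (y R^2 w & z R^2 w)) — i.e. a generalized confluence (Geach) condition.
A: fails — mRm, mR²p but no w with mR²w and pR²w.
B: fails — mRr, mR²q but no w with rR²w and qR²w.
C: satisfies the condition.
D: fails — w3Rw5, w3R²w1 but no w with w5R²w and w1R²w.
Valid on: C.

C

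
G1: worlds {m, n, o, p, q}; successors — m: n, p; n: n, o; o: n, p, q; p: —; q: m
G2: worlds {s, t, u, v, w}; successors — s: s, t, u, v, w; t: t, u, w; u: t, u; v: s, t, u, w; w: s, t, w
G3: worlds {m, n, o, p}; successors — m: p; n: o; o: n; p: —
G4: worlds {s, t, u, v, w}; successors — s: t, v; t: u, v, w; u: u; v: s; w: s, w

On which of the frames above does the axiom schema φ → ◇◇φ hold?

G2

This is the axiom for a generalized confluence (Geach) condition; its first-order frame correspondent is ∀x ∃w (x = w ∧ xR²w).
G1: fails — at m but no w with m=w and mR²w.
G2: ✓.
G3: fails — at m but no w with m=w and mR²w.
G4: fails — at t but no w* with t=w* and tR²w*.
Valid on: G2.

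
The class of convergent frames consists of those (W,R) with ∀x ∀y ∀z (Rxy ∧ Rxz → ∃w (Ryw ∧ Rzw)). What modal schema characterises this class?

◇□ψ → □◇ψ

A defining formula is ◇□ψ → □◇ψ (the .2 axiom).
Suppose ◇□ψ→□◇ψ is valid. Take Rxy, Rxz and set V(ψ)={w : Ryw}. Then □ψ at y so ◇□ψ at x, so □◇ψ at x, so ◇ψ at z, giving w with Rzw and Ryw.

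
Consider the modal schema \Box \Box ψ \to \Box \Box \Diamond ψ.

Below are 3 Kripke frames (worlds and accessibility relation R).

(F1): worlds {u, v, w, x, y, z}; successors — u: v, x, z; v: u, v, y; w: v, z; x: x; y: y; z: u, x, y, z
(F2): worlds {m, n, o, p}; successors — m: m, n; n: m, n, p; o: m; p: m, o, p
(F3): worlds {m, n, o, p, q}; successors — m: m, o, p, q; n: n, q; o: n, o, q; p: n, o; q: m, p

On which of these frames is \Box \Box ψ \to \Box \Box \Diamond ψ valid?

This is the axiom for a generalized confluence (Geach) condition; its first-order frame correspondent is \forall x \forall z (x R^2 z \to \exists w (x R^2 w \wedge zRw)).
(F1): condition met.
(F2): condition met.
(F3): fails — pR²q but no w with pR²w and qRw.

(F1), (F2)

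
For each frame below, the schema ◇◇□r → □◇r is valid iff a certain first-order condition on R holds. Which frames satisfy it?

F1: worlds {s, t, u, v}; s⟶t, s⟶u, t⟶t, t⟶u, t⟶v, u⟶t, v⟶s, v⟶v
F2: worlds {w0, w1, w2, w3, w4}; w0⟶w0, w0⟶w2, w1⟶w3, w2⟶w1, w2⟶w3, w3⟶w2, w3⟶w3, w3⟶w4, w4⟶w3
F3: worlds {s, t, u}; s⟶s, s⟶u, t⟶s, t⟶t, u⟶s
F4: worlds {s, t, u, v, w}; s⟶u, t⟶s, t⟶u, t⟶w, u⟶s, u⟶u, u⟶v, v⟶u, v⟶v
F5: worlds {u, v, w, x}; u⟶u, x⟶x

F3, F5

The schema corresponds to a generalized confluence (Geach) condition: ∀x ∀y ∀z ((xR²y ∧ xRz) → ∃w (yRw ∧ zRw)).
F1: fails — sR²v, sRu but no w with vRw and uRw.
F2: fails — w0R²w0, w0Rw2 but no w with w0Rw and w2Rw.
F3: ✓.
F4: fails — tR²s, tRw but no w* with sRw* and wRw*.
F5: ✓.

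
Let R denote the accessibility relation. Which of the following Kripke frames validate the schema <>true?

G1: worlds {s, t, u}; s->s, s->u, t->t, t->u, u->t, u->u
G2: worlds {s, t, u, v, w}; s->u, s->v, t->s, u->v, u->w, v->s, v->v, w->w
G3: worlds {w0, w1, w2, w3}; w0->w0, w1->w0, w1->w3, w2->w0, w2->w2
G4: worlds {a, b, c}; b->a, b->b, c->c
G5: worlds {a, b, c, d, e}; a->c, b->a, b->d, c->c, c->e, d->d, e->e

Frame correspondent (Sahlqvist): forall x exists y Rxy — i.e. seriality.
G1: holds.
G2: holds.
G3: fails — world w3 has no successor.
G4: fails — world a has no successor.
G5: holds.
Valid on: G1, G2, G5.

G1, G2, G5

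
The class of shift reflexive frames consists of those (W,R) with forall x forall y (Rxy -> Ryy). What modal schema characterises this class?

This is shift-reflexivity; the standard corresponding axiom is T□: □(□p → p).

□(□p → p)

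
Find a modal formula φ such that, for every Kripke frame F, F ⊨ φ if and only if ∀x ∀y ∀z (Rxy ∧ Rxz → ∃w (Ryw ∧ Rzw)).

A defining formula is ◇□r → □◇r (the .2 axiom).

◇□r → □◇r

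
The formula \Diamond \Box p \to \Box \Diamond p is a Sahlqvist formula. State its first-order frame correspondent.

Suppose ◇□p→□◇p is valid. Take Rxy, Rxz and set V(p)={w : Ryw}. Then □p at y so ◇□p at x, so □◇p at x, so ◇p at z, giving w with Rzw and Ryw.
The converse is a direct semantic check.
Frame condition: \forall x \forall y \forall z (Rxy \wedge Rxz \to \exists w (Ryw \wedge Rzw)).

Convergence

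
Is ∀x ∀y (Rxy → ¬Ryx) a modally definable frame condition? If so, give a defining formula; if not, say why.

Any modally definable frame class is closed under surjective bounded morphisms.
The 4-cycle (worlds s,t,u,v with s→t→u→v→s) is asymmetric. Mapping every world to a single reflexive point • is a surjective bounded morphism, and the reflexive point is not asymmetric (R•• but asymmetry requires ¬R••).
So the class is not modally definable.

Not modally definable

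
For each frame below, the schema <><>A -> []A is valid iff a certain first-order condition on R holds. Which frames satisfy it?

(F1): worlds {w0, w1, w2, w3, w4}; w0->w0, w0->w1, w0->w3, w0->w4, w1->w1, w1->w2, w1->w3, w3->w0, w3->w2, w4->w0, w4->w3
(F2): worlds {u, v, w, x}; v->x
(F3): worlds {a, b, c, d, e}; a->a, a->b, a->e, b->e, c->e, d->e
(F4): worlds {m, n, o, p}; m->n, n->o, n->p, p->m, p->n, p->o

(F2)

The schema corresponds to a generalized confluence (Geach) condition: forall x forall y forall z ((x R^2 y & xRz) -> exists w (y = w & z = w)).
(F1): fails — w0R²w0, w0Rw1 but w0 ≠ w1.
(F2): condition met.
(F3): fails — aR²a, aRb but a ≠ b.
(F4): fails — mR²o, mRn but o ≠ n.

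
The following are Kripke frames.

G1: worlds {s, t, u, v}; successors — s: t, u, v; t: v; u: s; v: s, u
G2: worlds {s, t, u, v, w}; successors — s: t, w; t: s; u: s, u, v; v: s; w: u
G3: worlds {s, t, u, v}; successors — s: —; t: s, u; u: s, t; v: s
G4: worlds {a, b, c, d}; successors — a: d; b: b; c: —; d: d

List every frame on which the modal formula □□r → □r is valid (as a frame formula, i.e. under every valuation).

G4

Frame correspondent (Sahlqvist): ∀x ∀y (Rxy → ∃z (Rxz ∧ Rzy)) — i.e. density.
G1: fails — Rtv but no z with Rtz and Rzv.
G2: fails — Rts but no z with Rtz and Rzs.
G3: fails — Rut but no z with Ruz and Rzt.
G4: ✓.
Valid on: G4.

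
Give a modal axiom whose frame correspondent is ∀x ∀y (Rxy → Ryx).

The condition is symmetry. The B schema s → □◇s defines it.
Suppose s→□◇s is valid. Take Rxy and set V(s)={x}. Then s at x, so □◇s at x, so ◇s at y, so some z with Ryz has s; z=x, i.e. Ryx.

s → □◇s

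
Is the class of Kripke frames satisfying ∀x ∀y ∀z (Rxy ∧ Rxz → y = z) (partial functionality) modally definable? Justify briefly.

Yes, by ◇r → □r

The condition is partial functionality. A defining modal formula is ◇r → □r.
Suppose ◇r→□r is valid. Take Rxy, Rxz and set V(r)={y}. Then ◇r at x, so □r at x, so r at z, i.e. z=y.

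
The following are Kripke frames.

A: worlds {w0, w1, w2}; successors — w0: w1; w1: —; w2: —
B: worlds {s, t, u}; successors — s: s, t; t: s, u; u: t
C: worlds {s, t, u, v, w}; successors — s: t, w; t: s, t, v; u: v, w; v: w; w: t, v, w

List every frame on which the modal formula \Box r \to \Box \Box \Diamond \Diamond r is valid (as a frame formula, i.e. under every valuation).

The schema corresponds to a generalized confluence (Geach) condition: \forall x \forall z (x R^2 z \to \exists w (xRw \wedge z R^2 w)).
A: holds.
B: fails — uR²u but no w with uRw and uR²w.
C: holds.
Valid on: A, C.

A, C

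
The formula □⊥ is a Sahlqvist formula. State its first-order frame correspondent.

Emptiness of R

□⊥ is valid iff no world has any successor (otherwise □⊥ fails at any world with one).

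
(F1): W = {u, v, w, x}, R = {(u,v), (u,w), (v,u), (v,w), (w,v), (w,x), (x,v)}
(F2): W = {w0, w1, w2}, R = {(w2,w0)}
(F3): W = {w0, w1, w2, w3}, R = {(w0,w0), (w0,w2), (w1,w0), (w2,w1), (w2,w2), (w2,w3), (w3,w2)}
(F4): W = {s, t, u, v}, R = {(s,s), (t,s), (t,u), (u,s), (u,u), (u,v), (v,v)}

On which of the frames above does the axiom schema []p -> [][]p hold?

Frame correspondent (Sahlqvist): forall x forall y forall z (Rxy & Ryz -> Rxz) — i.e. transitivity.
(F1): fails — Ruv and Rvu but not Ruu.
(F2): ✓.
(F3): fails — Rw1w0 and Rw0w2 but not Rw1w2.
(F4): fails — Rtu and Ruv but not Rtv.

(F2)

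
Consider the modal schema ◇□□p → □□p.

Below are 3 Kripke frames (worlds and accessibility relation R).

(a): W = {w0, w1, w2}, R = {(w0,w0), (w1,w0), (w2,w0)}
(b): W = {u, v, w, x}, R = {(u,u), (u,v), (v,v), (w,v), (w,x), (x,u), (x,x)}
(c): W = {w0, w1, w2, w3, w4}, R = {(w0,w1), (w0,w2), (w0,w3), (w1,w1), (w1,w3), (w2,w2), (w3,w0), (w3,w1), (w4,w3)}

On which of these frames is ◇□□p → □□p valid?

This is the axiom for a generalized confluence (Geach) condition; its first-order frame correspondent is ∀x ∀y ∀z ((xRy ∧ xR²z) → ∃w (yR²w ∧ z = w)).
(a): satisfies the condition.
(b): fails — uRv, uR²u but no t with vR²t and u=t.
(c): fails — w0Rw1, w0R²w2 but no w with w1R²w and w2=w.
Valid on: (a).

(a)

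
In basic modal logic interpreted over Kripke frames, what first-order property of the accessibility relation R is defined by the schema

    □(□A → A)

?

Suppose □(□A→A) is valid. Take Rxy and set V(A)={w : Ryw}. Then at y, □A holds; since □(□A→A) at x, □A→A at y, so A at y, i.e. Ryy.
Conversely, on a frame with shift-reflexivity the schema holds at every world under every valuation.
So the correspondent is shift-reflexivity.

shift-reflexivity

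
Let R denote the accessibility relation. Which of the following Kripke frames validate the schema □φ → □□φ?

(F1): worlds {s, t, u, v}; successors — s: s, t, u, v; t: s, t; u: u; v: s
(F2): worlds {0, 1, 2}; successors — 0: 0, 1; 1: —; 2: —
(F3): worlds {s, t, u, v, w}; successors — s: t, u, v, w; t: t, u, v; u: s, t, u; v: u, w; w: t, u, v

Frame correspondent (Sahlqvist): ∀x ∀y ∀z (Rxy ∧ Ryz → Rxz) — i.e. transitivity.
(F1): fails — Rts and Rsv but not Rtv.
(F2): satisfies the condition.
(F3): fails — Rtv and Rvw but not Rtw.
Valid on: (F2).

(F2)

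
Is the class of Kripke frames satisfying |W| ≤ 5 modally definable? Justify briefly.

If a class were modally definable it would be closed under disjoint unions (Goldblatt–Thomason).
Any modal formula valid on each of 6 disjoint one-world frames is valid on their disjoint union (validity is preserved under disjoint unions). Each one-world frame has |W|=1≤5, but the union has |W|=6.
So the class is not modally definable.

No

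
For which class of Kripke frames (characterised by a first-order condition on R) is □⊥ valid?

emptiness of R: ∀x ∀y ¬Rxy

□⊥ is valid iff no world has any successor (otherwise □⊥ fails at any world with one).
Conversely, any frame satisfying ∀x ∀y ¬Rxy validates the schema.
Frame condition: ∀x ∀y ¬Rxy.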